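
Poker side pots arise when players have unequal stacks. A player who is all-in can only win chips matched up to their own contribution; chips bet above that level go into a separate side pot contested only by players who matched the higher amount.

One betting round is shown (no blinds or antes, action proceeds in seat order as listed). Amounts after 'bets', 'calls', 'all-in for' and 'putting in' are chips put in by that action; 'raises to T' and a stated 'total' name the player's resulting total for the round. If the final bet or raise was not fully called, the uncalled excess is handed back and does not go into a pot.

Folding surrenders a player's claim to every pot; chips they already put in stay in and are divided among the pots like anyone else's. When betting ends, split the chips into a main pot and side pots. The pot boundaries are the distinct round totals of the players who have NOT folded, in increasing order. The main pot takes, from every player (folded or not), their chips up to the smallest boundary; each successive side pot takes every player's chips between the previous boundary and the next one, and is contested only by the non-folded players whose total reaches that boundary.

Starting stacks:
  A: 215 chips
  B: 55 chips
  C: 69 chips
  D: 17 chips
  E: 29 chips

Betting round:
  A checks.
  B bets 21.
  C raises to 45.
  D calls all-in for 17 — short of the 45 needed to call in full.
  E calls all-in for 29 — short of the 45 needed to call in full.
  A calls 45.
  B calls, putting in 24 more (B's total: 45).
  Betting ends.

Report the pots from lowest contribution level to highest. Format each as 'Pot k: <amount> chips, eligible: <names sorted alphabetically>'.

Contributions: A=45, B=45, C=45, D=17, E=29
Pot levels (distinct totals of non-folded players): 17, 29, 45
Layer 1-17: 17 each from A, B, C, D, E = 17*5 = 85 chips; eligible A, B, C, D, E
Layer 18-29: 12 each from A, B, C, E = 12*4 = 48 chips; eligible A, B, C, E
Layer 30-45: 16 each from A, B, C = 16*3 = 48 chips; eligible A, B, C

Pot 1: 85 chips, eligible: A, B, C, D, E
Pot 2: 48 chips, eligible: A, B, C, E
Pot 3: 48 chips, eligible: A, B, C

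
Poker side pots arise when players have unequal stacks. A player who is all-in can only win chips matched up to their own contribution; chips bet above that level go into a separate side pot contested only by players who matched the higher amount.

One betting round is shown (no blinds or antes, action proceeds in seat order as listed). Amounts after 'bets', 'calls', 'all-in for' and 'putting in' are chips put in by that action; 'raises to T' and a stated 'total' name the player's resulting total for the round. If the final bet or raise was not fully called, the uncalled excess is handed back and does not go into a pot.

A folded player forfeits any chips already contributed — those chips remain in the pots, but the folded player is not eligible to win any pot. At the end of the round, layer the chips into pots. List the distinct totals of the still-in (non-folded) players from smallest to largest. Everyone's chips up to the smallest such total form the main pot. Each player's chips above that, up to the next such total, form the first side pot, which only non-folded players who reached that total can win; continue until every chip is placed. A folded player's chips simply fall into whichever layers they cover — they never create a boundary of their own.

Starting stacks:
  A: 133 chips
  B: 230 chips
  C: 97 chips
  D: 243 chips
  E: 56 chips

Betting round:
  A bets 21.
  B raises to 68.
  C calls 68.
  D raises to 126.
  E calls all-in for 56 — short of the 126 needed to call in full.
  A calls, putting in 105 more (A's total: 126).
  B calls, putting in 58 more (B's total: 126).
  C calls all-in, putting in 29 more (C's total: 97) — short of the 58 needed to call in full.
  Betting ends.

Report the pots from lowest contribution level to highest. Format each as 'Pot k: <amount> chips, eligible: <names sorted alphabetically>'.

Contributions: A=126, B=126, C=97, D=126, E=56
Pot levels (distinct totals of non-folded players): 56, 97, 126
Layer 1-56: 56 each from A, B, C, D, E = 56*5 = 280 chips; eligible A, B, C, D, E
Layer 57-97: 41 each from A, B, C, D = 41*4 = 164 chips; eligible A, B, C, D
Layer 98-126: 29 each from A, B, D = 29*3 = 87 chips; eligible A, B, D

Pot 1: 280 chips, eligible: A, B, C, D, E
Pot 2: 164 chips, eligible: A, B, C, D
Pot 3: 87 chips, eligible: A, B, D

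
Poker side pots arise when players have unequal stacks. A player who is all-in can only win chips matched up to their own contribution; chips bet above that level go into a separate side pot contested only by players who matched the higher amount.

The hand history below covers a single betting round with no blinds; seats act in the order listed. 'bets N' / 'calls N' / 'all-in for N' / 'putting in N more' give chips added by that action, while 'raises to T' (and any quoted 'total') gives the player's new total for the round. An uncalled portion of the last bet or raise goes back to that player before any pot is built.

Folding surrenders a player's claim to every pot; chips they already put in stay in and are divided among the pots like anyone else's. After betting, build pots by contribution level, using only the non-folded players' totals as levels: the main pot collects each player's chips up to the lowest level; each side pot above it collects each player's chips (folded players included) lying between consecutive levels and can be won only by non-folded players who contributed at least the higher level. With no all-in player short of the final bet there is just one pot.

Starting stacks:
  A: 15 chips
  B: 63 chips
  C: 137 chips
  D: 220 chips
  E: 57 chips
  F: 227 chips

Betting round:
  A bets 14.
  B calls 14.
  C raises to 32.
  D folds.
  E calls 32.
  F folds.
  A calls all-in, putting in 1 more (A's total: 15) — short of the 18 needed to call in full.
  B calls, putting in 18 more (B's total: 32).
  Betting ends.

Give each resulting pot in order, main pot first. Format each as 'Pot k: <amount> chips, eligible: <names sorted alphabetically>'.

Contributions: A=15, B=32, C=32, E=32
Folded: D, F
Pot levels (distinct totals of non-folded players): 15, 32
Layer 1-15: 15 each from A, B, C, E = 15*4 = 60 chips; eligible A, B, C, E
Layer 16-32: 17 each from B, C, E = 17*3 = 51 chips; eligible B, C, E

Pot 1: 60 chips, eligible: A, B, C, E
Pot 2: 51 chips, eligible: B, C, E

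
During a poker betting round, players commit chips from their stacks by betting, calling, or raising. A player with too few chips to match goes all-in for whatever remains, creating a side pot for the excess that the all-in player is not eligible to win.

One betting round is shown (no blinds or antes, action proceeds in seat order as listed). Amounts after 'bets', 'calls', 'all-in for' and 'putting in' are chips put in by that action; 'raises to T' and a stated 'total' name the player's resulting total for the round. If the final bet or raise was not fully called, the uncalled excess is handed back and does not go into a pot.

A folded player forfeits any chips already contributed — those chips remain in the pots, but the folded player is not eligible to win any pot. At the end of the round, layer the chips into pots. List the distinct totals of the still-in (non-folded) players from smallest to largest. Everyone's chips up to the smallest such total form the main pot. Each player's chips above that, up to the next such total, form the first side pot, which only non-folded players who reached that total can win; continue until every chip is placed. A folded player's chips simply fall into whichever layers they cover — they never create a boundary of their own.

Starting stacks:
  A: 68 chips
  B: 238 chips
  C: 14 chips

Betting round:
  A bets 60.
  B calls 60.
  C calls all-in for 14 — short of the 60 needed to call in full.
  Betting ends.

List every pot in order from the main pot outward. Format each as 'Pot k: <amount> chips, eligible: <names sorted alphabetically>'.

Contributions: A=60, B=60, C=14
Pot levels (distinct totals of non-folded players): 14, 60
Layer 1-14: 14 each from A, B, C = 14*3 = 42 chips; eligible A, B, C
Layer 15-60: 46 each from A, B = 46*2 = 92 chips; eligible A, B

Pot 1: 42 chips, eligible: A, B, C
Pot 2: 92 chips, eligible: A, B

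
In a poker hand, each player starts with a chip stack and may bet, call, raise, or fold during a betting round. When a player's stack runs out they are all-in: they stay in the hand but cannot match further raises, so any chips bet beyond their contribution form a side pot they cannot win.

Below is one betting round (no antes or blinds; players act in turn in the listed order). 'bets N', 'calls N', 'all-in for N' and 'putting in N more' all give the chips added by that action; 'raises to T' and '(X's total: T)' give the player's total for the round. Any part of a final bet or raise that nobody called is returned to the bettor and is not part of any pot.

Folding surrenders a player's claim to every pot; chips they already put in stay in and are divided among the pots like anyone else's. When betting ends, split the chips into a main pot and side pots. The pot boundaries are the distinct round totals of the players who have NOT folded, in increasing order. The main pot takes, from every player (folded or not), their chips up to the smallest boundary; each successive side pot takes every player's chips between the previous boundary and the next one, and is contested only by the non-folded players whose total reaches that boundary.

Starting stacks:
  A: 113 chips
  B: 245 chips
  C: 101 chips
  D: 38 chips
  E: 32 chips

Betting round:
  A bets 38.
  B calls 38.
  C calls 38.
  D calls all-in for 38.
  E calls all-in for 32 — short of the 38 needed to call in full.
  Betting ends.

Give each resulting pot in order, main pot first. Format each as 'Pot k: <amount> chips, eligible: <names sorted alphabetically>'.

Contributions: A=38, B=38, C=38, D=38, E=32
Pot levels (distinct totals of non-folded players): 32, 38
Layer 1-32: 32 each from A, B, C, D, E = 32*5 = 160 chips; eligible A, B, C, D, E
Layer 33-38: 6 each from A, B, C, D = 6*4 = 24 chips; eligible A, B, C, D

Pot 1: 160 chips, eligible: A, B, C, D, E
Pot 2: 24 chips, eligible: A, B, C, D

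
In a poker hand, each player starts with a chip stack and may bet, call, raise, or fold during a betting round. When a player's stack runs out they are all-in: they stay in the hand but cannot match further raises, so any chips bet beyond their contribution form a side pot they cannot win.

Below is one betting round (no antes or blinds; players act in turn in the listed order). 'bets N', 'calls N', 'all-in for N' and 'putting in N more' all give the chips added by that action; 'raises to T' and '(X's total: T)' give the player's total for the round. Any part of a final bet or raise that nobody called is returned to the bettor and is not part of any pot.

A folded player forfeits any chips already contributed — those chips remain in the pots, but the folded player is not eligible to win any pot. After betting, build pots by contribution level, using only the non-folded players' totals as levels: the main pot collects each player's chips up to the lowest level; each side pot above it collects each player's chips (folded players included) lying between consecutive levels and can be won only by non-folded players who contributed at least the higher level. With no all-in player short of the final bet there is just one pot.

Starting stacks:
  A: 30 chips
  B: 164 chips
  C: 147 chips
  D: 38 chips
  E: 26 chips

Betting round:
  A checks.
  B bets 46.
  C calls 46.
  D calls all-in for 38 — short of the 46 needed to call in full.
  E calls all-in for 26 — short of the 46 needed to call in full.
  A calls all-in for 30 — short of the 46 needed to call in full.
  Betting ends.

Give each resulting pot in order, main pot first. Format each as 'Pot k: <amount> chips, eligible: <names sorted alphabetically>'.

Contributions: A=30, B=46, C=46, D=38, E=26
Pot levels (distinct totals of non-folded players): 26, 30, 38, 46
Layer 1-26: 26 each from A, B, C, D, E = 26*5 = 130 chips; eligible A, B, C, D, E
Layer 27-30: 4 each from A, B, C, D = 4*4 = 16 chips; eligible A, B, C, D
Layer 31-38: 8 each from B, C, D = 8*3 = 24 chips; eligible B, C, D
Layer 39-46: 8 each from B, C = 8*2 = 16 chips; eligible B, C

Pot 1: 130 chips, eligible: A, B, C, D, E
Pot 2: 16 chips, eligible: A, B, C, D
Pot 3: 24 chips, eligible: B, C, D
Pot 4: 16 chips, eligible: B, C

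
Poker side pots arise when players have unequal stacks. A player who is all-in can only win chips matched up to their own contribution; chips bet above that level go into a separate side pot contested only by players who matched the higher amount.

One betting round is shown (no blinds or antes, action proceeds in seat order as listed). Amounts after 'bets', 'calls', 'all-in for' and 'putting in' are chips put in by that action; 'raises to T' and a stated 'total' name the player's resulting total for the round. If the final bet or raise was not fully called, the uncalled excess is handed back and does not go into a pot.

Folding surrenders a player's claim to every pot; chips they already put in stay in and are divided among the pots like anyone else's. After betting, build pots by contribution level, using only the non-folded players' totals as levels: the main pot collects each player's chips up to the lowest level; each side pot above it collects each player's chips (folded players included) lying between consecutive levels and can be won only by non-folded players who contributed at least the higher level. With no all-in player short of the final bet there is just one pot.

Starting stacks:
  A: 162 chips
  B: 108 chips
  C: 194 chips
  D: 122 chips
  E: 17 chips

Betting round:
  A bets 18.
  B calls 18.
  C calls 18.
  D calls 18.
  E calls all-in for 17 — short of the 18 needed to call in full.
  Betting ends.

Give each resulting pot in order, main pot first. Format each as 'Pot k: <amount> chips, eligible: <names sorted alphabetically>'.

Pot 1: 85 chips, eligible: A, B, C, D, E
Pot 2: 4 chips, eligible: A, B, C, D

Derivation:
Contributions: A=18, B=18, C=18, D=18, E=17
Pot levels (distinct totals of non-folded players): 17, 18
Layer 1-17: 17 each from A, B, C, D, E = 17*5 = 85 chips; eligible A, B, C, D, E
Layer 18-18: 1 each from A, B, C, D = 1*4 = 4 chips; eligible A, B, C, D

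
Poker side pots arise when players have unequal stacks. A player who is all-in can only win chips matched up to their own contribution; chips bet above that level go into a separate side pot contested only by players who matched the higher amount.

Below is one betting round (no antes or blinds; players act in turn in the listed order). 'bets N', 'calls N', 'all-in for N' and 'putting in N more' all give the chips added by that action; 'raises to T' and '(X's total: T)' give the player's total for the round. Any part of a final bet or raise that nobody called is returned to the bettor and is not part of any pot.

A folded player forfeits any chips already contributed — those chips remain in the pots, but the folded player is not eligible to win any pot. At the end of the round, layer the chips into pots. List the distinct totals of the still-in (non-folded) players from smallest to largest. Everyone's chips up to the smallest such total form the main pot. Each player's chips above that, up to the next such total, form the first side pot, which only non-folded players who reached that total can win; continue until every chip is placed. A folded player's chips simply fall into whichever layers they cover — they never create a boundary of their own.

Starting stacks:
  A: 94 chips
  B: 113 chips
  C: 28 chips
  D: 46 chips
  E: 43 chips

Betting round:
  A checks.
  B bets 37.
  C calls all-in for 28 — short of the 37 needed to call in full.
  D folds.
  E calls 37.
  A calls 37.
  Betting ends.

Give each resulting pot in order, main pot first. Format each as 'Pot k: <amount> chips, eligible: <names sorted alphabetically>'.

Contributions: A=37, B=37, C=28, E=37
Folded: D
Pot levels (distinct totals of non-folded players): 28, 37
Layer 1-28: 28 each from A, B, C, E = 28*4 = 112 chips; eligible A, B, C, E
Layer 29-37: 9 each from A, B, E = 9*3 = 27 chips; eligible A, B, E

Pot 1: 112 chips, eligible: A, B, C, E
Pot 2: 27 chips, eligible: A, B, E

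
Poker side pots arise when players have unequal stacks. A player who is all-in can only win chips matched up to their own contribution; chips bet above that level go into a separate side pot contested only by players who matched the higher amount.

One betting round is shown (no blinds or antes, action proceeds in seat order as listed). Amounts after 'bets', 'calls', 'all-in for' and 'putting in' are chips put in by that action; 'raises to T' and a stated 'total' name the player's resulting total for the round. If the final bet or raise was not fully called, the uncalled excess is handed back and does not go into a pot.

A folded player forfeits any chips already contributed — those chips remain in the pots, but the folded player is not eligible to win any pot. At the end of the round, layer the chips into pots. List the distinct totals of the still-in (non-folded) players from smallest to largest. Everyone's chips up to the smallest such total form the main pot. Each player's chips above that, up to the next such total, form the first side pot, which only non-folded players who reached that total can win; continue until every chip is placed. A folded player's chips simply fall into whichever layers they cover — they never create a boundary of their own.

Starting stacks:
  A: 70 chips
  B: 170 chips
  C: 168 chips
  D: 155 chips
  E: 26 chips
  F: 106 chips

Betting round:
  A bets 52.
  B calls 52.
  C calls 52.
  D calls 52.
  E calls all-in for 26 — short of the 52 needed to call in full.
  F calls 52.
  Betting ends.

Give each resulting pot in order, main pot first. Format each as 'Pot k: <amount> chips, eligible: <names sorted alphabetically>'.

Pot 1: 156 chips, eligible: A, B, C, D, E, F
Pot 2: 130 chips, eligible: A, B, C, D, F

Derivation:
Contributions: A=52, B=52, C=52, D=52, E=26, F=52
Pot levels (distinct totals of non-folded players): 26, 52
Layer 1-26: 26 each from A, B, C, D, E, F = 26*6 = 156 chips; eligible A, B, C, D, E, F
Layer 27-52: 26 each from A, B, C, D, F = 26*5 = 130 chips; eligible A, B, C, D, F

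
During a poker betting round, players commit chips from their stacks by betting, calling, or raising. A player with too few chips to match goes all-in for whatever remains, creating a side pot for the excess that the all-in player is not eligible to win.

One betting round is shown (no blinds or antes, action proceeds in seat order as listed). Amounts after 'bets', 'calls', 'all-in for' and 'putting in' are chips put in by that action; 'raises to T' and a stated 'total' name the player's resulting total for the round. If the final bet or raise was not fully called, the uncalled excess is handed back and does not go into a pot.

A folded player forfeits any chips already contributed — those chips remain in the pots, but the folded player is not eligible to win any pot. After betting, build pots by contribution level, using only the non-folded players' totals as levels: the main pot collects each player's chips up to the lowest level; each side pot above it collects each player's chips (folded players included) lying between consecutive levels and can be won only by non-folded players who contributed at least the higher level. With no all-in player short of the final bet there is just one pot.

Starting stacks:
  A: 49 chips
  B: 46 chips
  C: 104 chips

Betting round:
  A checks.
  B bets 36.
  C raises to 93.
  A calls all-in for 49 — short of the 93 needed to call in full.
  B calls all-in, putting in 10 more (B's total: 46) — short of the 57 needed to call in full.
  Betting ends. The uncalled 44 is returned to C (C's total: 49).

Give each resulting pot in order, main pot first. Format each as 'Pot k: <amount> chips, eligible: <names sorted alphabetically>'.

Pot 1: 138 chips, eligible: A, B, C
Pot 2: 6 chips, eligible: A, C

Derivation:
Contributions (after 44 returned to C): A=49, B=46, C=49
Pot levels (distinct totals of non-folded players): 46, 49
Layer 1-46: 46 each from A, B, C = 46*3 = 138 chips; eligible A, B, C
Layer 47-49: 3 each from A, C = 3*2 = 6 chips; eligible A, C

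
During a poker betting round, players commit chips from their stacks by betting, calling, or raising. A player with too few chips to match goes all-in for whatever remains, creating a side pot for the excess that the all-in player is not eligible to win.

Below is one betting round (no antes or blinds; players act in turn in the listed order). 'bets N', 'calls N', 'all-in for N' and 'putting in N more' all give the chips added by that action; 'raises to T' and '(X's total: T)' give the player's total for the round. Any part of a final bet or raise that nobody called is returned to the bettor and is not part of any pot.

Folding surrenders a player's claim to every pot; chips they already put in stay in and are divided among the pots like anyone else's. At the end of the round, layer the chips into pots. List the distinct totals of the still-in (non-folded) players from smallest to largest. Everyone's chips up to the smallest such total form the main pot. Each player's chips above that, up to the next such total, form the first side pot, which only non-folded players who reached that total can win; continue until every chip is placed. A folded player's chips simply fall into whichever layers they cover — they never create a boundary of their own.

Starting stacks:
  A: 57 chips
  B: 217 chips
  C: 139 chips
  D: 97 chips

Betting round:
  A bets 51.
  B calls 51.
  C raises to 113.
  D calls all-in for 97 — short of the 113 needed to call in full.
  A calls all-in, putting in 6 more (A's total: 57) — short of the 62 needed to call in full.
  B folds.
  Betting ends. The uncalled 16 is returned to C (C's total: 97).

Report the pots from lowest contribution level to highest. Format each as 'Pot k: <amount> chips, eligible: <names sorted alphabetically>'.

Pot 1: 222 chips, eligible: A, C, D
Pot 2: 80 chips, eligible: C, D

Derivation:
Contributions (after 16 returned to C): A=57, B=51, C=97, D=97
Folded: B
Pot levels (distinct totals of non-folded players): 57, 97
Layer 1-57: A 57 + B 51 + C 57 + D 57 = 222 chips; eligible A, C, D
Layer 58-97: 40 each from C, D = 40*2 = 80 chips; eligible C, D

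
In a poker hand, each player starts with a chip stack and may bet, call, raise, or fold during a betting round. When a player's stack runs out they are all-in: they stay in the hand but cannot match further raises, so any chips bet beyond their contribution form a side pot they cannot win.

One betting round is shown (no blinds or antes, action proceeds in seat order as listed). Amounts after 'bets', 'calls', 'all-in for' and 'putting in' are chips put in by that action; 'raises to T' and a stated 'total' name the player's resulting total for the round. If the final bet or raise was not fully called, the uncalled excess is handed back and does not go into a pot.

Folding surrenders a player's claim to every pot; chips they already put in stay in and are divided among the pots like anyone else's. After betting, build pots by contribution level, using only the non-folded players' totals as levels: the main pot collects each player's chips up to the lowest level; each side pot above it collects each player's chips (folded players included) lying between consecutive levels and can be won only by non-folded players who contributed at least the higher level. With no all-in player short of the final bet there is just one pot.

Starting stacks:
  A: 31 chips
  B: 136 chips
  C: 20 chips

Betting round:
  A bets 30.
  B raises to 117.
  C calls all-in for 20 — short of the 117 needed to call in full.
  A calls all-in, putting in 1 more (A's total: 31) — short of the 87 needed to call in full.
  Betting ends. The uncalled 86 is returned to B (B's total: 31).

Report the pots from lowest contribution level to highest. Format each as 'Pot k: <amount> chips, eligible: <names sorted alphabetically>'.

Contributions (after 86 returned to B): A=31, B=31, C=20
Pot levels (distinct totals of non-folded players): 20, 31
Layer 1-20: 20 each from A, B, C = 20*3 = 60 chips; eligible A, B, C
Layer 21-31: 11 each from A, B = 11*2 = 22 chips; eligible A, B

Pot 1: 60 chips, eligible: A, B, C
Pot 2: 22 chips, eligible: A, B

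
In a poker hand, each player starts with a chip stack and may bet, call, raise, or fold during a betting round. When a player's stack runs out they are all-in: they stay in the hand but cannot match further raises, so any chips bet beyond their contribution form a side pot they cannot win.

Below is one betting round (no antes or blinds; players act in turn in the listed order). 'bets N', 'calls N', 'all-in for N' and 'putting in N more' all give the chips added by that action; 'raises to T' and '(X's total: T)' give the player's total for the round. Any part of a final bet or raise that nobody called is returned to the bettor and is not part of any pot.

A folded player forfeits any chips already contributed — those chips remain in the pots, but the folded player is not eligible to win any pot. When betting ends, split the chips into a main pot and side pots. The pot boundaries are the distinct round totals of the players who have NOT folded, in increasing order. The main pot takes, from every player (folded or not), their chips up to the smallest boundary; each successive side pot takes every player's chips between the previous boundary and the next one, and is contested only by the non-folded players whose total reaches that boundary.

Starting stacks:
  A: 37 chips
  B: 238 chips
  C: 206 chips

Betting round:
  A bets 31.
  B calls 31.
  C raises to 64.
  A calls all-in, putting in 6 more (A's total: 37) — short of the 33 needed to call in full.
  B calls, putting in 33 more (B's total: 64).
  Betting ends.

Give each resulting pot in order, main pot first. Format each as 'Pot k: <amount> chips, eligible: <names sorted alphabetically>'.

Pot 1: 111 chips, eligible: A, B, C
Pot 2: 54 chips, eligible: B, C

Derivation:
Contributions: A=37, B=64, C=64
Pot levels (distinct totals of non-folded players): 37, 64
Layer 1-37: 37 each from A, B, C = 37*3 = 111 chips; eligible A, B, C
Layer 38-64: 27 each from B, C = 27*2 = 54 chips; eligible B, C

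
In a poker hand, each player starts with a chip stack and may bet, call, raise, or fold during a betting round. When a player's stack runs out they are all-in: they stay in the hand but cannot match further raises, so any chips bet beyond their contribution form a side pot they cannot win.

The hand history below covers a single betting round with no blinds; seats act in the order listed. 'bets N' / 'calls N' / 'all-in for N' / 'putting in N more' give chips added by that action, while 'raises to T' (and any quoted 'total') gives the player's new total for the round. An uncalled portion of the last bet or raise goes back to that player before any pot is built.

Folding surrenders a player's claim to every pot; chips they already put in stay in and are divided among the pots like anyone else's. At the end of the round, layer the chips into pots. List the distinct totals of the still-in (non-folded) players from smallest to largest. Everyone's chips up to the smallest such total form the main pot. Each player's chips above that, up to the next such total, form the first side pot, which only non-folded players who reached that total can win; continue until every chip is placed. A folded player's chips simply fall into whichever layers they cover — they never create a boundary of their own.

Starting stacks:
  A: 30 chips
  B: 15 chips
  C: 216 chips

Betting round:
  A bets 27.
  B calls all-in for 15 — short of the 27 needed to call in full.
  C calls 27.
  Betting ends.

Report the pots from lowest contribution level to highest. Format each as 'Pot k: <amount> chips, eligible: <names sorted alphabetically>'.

Pot 1: 45 chips, eligible: A, B, C
Pot 2: 24 chips, eligible: A, C

Derivation:
Contributions: A=27, B=15, C=27
Pot levels (distinct totals of non-folded players): 15, 27
Layer 1-15: 15 each from A, B, C = 15*3 = 45 chips; eligible A, B, C
Layer 16-27: 12 each from A, C = 12*2 = 24 chips; eligible A, C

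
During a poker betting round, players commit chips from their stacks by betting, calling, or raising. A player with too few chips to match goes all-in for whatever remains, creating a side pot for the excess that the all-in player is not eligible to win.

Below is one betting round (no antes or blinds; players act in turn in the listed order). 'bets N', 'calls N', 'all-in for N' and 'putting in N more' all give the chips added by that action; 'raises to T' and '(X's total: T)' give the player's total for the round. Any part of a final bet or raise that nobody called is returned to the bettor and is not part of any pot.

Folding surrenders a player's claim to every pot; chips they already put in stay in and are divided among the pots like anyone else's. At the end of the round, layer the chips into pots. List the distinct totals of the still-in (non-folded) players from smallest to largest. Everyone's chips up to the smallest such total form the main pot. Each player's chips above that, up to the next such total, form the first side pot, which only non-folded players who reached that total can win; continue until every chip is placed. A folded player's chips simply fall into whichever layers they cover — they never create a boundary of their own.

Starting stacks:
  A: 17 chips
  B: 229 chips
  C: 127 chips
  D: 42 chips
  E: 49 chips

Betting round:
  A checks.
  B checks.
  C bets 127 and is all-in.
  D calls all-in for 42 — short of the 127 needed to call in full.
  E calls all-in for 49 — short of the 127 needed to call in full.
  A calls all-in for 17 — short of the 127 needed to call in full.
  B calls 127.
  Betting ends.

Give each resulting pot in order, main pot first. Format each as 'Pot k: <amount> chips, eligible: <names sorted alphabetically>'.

Pot 1: 85 chips, eligible: A, B, C, D, E
Pot 2: 100 chips, eligible: B, C, D, E
Pot 3: 21 chips, eligible: B, C, E
Pot 4: 156 chips, eligible: B, C

Derivation:
Contributions: A=17, B=127, C=127, D=42, E=49
Pot levels (distinct totals of non-folded players): 17, 42, 49, 127
Layer 1-17: 17 each from A, B, C, D, E = 17*5 = 85 chips; eligible A, B, C, D, E
Layer 18-42: 25 each from B, C, D, E = 25*4 = 100 chips; eligible B, C, D, E
Layer 43-49: 7 each from B, C, E = 7*3 = 21 chips; eligible B, C, E
Layer 50-127: 78 each from B, C = 78*2 = 156 chips; eligible B, C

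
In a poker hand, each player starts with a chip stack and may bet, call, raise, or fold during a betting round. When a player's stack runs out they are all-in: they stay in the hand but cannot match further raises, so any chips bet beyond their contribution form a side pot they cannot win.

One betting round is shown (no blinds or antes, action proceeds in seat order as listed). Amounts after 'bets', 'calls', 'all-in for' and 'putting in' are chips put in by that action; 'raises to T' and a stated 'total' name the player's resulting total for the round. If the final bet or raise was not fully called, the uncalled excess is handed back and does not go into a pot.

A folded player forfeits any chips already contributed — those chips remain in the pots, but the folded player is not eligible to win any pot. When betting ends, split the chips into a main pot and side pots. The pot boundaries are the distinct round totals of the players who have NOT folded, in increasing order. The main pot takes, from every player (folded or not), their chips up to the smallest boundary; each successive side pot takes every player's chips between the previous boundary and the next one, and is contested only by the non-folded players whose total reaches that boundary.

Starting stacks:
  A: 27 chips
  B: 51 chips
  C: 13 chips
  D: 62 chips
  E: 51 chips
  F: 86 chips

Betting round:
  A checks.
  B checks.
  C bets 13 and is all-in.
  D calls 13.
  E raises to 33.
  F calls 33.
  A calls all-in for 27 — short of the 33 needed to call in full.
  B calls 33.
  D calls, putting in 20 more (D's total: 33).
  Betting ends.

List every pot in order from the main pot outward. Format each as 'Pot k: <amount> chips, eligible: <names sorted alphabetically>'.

Pot 1: 78 chips, eligible: A, B, C, D, E, F
Pot 2: 70 chips, eligible: A, B, D, E, F
Pot 3: 24 chips, eligible: B, D, E, F

Derivation:
Contributions: A=27, B=33, C=13, D=33, E=33, F=33
Pot levels (distinct totals of non-folded players): 13, 27, 33
Layer 1-13: 13 each from A, B, C, D, E, F = 13*6 = 78 chips; eligible A, B, C, D, E, F
Layer 14-27: 14 each from A, B, D, E, F = 14*5 = 70 chips; eligible A, B, D, E, F
Layer 28-33: 6 each from B, D, E, F = 6*4 = 24 chips; eligible B, D, E, F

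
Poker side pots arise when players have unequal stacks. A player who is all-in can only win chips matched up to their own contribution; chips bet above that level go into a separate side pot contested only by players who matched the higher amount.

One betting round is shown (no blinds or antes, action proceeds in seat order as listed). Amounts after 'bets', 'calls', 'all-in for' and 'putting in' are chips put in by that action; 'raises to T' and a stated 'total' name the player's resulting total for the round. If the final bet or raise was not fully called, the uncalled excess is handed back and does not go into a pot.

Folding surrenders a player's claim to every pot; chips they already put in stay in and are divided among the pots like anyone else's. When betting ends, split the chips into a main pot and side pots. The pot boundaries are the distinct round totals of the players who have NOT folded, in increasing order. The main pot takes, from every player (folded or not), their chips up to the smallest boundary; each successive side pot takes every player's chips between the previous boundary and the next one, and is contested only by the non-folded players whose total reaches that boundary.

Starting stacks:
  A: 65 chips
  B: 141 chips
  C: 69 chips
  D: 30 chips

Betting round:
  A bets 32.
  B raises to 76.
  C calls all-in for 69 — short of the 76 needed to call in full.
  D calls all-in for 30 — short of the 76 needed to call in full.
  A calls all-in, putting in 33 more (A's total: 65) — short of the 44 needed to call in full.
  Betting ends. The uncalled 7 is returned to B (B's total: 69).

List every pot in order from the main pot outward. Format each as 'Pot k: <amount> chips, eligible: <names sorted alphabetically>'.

Pot 1: 120 chips, eligible: A, B, C, D
Pot 2: 105 chips, eligible: A, B, C
Pot 3: 8 chips, eligible: B, C

Derivation:
Contributions (after 7 returned to B): A=65, B=69, C=69, D=30
Pot levels (distinct totals of non-folded players): 30, 65, 69
Layer 1-30: 30 each from A, B, C, D = 30*4 = 120 chips; eligible A, B, C, D
Layer 31-65: 35 each from A, B, C = 35*3 = 105 chips; eligible A, B, C
Layer 66-69: 4 each from B, C = 4*2 = 8 chips; eligible B, C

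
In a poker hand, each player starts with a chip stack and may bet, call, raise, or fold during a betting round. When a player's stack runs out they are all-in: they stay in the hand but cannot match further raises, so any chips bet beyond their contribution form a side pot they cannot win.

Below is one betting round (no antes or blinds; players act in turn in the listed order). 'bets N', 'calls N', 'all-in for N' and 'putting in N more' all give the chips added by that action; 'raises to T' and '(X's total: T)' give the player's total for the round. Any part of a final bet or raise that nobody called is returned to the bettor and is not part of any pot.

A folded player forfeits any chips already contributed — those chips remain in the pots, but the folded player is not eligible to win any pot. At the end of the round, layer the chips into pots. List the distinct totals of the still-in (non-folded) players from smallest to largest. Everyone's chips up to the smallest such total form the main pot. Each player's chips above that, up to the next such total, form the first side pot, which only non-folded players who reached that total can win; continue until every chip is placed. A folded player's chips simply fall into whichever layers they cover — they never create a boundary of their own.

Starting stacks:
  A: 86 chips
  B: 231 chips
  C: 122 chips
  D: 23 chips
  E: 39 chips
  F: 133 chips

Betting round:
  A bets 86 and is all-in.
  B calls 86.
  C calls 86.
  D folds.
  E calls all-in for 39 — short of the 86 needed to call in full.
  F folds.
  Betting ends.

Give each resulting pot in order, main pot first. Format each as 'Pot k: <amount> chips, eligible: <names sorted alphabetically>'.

Contributions: A=86, B=86, C=86, E=39
Folded: D, F
Pot levels (distinct totals of non-folded players): 39, 86
Layer 1-39: 39 each from A, B, C, E = 39*4 = 156 chips; eligible A, B, C, E
Layer 40-86: 47 each from A, B, C = 47*3 = 141 chips; eligible A, B, C

Pot 1: 156 chips, eligible: A, B, C, E
Pot 2: 141 chips, eligible: A, B, C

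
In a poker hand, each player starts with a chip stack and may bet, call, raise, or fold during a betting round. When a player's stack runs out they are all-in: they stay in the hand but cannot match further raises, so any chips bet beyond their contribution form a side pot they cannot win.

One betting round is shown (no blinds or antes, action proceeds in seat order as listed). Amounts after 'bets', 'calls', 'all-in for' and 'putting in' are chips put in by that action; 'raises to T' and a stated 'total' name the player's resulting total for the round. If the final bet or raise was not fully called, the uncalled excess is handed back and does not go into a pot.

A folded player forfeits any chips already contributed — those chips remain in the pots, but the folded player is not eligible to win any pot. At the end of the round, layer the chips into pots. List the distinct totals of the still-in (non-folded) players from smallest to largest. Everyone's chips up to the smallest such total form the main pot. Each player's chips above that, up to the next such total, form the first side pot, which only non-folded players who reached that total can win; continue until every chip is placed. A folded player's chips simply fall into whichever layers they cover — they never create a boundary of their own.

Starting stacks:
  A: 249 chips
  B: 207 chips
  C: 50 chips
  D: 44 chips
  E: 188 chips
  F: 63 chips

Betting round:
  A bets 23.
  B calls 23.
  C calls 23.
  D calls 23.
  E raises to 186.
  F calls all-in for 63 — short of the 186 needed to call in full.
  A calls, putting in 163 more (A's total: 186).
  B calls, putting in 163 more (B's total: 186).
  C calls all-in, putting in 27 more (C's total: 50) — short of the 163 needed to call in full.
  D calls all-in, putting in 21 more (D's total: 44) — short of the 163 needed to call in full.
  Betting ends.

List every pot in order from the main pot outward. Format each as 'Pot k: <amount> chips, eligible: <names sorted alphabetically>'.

Contributions: A=186, B=186, C=50, D=44, E=186, F=63
Pot levels (distinct totals of non-folded players): 44, 50, 63, 186
Layer 1-44: 44 each from A, B, C, D, E, F = 44*6 = 264 chips; eligible A, B, C, D, E, F
Layer 45-50: 6 each from A, B, C, E, F = 6*5 = 30 chips; eligible A, B, C, E, F
Layer 51-63: 13 each from A, B, E, F = 13*4 = 52 chips; eligible A, B, E, F
Layer 64-186: 123 each from A, B, E = 123*3 = 369 chips; eligible A, B, E

Pot 1: 264 chips, eligible: A, B, C, D, E, F
Pot 2: 30 chips, eligible: A, B, C, E, F
Pot 3: 52 chips, eligible: A, B, E, F
Pot 4: 369 chips, eligible: A, B, E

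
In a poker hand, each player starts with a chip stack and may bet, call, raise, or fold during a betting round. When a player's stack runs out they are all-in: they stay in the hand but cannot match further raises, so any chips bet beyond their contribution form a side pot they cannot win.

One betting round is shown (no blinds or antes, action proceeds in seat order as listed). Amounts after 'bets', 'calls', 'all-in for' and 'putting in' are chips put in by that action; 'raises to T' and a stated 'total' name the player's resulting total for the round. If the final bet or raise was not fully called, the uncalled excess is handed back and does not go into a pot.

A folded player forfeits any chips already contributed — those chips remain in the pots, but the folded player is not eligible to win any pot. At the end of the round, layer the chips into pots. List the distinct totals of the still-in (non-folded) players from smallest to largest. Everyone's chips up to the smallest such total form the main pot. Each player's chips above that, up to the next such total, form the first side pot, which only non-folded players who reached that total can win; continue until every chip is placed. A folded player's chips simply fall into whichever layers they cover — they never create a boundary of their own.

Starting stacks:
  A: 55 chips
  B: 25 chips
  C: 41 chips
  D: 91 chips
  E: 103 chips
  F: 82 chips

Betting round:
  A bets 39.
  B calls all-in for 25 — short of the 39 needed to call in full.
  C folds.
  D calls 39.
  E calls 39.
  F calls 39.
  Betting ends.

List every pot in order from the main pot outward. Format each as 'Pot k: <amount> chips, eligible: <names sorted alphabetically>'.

Pot 1: 125 chips, eligible: A, B, D, E, F
Pot 2: 56 chips, eligible: A, D, E, F

Derivation:
Contributions: A=39, B=25, D=39, E=39, F=39
Folded: C
Pot levels (distinct totals of non-folded players): 25, 39
Layer 1-25: 25 each from A, B, D, E, F = 25*5 = 125 chips; eligible A, B, D, E, F
Layer 26-39: 14 each from A, D, E, F = 14*4 = 56 chips; eligible A, D, E, F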